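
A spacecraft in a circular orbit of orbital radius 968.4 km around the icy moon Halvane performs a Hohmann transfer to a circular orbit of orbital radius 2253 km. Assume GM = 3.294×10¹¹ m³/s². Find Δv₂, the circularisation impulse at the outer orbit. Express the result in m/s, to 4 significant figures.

Δv ≈ 85.88 m/s

r₁ = 968.4 km = 9.684×10⁵ m.
r₂ = 2253 km = 2.253×10⁶ m.
Transfer ellipse a_t = (r₁ + r₂)/2 = 1.611×10⁶ m.
At r₁: circular v_c1 = √(μ/r₁) = 583.2 m/s; transfer-periapsis v_p = √[μ(2/r₁ − 1/a_t)] = 689.8 m/s.
At r₂: circular v_c2 = √(μ/r₂) = 382.4 m/s; transfer-apoapsis v_a = √[μ(2/r₂ − 1/a_t)] = 296.5 m/s.
Δv₂ = v_c2 − v_a = 85.88 m/s.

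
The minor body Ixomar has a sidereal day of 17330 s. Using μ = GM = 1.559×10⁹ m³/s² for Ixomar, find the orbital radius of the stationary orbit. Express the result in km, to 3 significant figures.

r_sync ≈ 228 km

A synchronous orbit has period T, so by Kepler's third law a = (μT²/4π²)^(1/3).
μT²/4π² = 1.559×10⁹ × (1.733×10⁴)² / 39.48 = 1.186×10¹⁶ m³.
a = 2.280×10⁵ m = 228.05 km.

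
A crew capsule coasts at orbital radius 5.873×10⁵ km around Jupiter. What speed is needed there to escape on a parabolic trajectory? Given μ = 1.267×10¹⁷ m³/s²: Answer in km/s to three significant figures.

r = 5.873×10⁵ km = 5.873×10⁸ m.
Escape speed v_esc = √(2μ/r) = √(2 × 1.267×10¹⁷ / 5.873×10⁸) = √(4.315×10⁸) = 20770 m/s.
= 20.77 km/s.

v_esc ≈ 20.8 km/s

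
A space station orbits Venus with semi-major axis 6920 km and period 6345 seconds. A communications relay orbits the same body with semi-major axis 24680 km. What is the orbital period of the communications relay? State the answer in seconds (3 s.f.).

T₂ ≈ 42700 seconds

Kepler's third law: T² ∝ a³, so T₂ = T₁ (a₂/a₁)^(3/2).
a₂/a₁ = 3.566, (a₂/a₁)^(3/2) = 6.735.
T₂ = 6345 × 6.735 = 42740 seconds.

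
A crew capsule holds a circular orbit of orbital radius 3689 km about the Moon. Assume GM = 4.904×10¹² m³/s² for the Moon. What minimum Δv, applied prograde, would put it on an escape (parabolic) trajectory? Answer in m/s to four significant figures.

r = 3689 km = 3.689×10⁶ m.
Circular speed v_c = √(μ/r) = 1153 m/s.
Escape speed v_esc = √(2μ/r) = √2 × v_c = 1631 m/s.
Δv = v_esc − v_c = 477.6 m/s.

Δv ≈ 477.6 m/s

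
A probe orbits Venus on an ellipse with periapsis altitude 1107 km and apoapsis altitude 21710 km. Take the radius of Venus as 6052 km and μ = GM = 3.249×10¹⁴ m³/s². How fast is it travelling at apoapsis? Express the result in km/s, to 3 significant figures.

r_p = 6052 + 1107 = 7159.0 km = 7.1590×10⁶ m.
r_a = 6052 + 21710 = 27762 km = 2.7762×10⁷ m.
Semi-major axis a = (r_p + r_a)/2 = 17460 km = 1.746×10⁷ m.
Vis-viva: v² = μ(2/r − 1/a) = 3.249×10¹⁴ × (7.204×10⁻⁸ − 5.727×10⁻⁸) = 4.798×10⁶ m²/s².
v = 2191 m/s = 2.191 km/s.

v ≈ 2.19 km/s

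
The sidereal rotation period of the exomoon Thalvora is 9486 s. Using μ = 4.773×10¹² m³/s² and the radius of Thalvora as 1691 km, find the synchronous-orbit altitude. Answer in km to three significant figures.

A synchronous orbit has period T, so by Kepler's third law a = (μT²/4π²)^(1/3).
μT²/4π² = 4.773×10¹² × (9.486×10³)² / 39.48 = 1.088×10¹⁹ m³.
a = 2.216×10⁶ m = 2215.8 km.
Altitude h = a − R = 2215.8 − 1691 = 524.81 km.

h_sync ≈ 525 km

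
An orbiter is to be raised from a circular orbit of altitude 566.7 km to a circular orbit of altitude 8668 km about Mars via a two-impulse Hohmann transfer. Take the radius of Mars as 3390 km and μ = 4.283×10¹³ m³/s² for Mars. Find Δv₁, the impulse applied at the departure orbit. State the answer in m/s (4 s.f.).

Δv ≈ 747.3 m/s

r₁ = 3390 + 566.7 = 3956.7 km = 3.9567×10⁶ m.
r₂ = 3390 + 8668 = 12058 km = 1.2058×10⁷ m.
Transfer ellipse a_t = (r₁ + r₂)/2 = 8.007×10⁶ m.
At r₁: circular v_c1 = √(μ/r₁) = 3290 m/s; transfer-periapsis v_p = √[μ(2/r₁ − 1/a_t)] = 4037 m/s.
Δv₁ = v_p − v_c1 = 747.3 m/s.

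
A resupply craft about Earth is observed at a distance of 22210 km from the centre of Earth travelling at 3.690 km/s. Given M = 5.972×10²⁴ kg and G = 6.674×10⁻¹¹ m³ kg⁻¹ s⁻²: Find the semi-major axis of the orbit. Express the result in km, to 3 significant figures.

a ≈ 17900 km

μ = GM = 6.674×10⁻¹¹ × 5.972×10²⁴ = 3.986×10¹⁴ m³/s².
r = 2.221×10⁷ m.
Specific orbital energy ε = v²/2 − μ/r = (3690)²/2 − 3.986×10¹⁴/2.221×10⁷ = -1.114×10⁷ J/kg.
Since ε = −μ/(2a), a = −μ/(2ε) = 1.789×10⁷ m = 17893 km.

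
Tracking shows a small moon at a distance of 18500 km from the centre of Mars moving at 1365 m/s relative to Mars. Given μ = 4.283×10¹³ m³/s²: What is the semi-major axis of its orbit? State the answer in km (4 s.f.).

r = 1.850×10⁷ m.
Specific orbital energy ε = v²/2 − μ/r = (1365)²/2 − 4.283×10¹³/1.850×10⁷ = -1.384×10⁶ J/kg.
Since ε = −μ/(2a), a = −μ/(2ε) = 1.548×10⁷ m = 15479 km.

a ≈ 15480 km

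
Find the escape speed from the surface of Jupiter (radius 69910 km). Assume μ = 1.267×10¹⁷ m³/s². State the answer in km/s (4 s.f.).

r = R = 6.991×10⁷ m.
Escape speed v_esc = √(2μ/r) = √(2 × 1.267×10¹⁷ / 6.991×10⁷) = √(3.625×10⁹) = 60210 m/s.
= 60.21 km/s.

v_esc ≈ 60.21 km/s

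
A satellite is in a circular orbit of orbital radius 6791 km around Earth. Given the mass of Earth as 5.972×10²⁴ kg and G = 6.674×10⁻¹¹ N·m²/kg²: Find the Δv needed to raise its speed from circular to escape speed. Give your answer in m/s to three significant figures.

Δv ≈ 3170 m/s

μ = GM = 6.674×10⁻¹¹ × 5.972×10²⁴ = 3.986×10¹⁴ m³/s².
r = 6791 km = 6.791×10⁶ m.
Circular speed v_c = √(μ/r) = 7661 m/s.
Escape speed v_esc = √(2μ/r) = √2 × v_c = 10830 m/s.
Δv = v_esc − v_c = 3173 m/s.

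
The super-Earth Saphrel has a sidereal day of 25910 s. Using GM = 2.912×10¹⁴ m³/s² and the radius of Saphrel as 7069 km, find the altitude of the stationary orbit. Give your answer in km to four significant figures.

h_sync ≈ 9976 km

A synchronous orbit has period T, so by Kepler's third law a = (μT²/4π²)^(1/3).
μT²/4π² = 2.912×10¹⁴ × (2.591×10⁴)² / 39.48 = 4.952×10²¹ m³.
a = 1.704×10⁷ m = 17045 km.
Altitude h = a − R = 17045 − 7069 = 9975.7 km.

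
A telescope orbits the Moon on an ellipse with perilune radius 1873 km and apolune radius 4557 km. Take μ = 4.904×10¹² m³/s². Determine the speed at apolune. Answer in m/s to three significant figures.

v ≈ 792 m/s

Semi-major axis a = (r_p + r_a)/2 = 3215.0 km = 3.215×10⁶ m.
Vis-viva: v² = μ(2/r − 1/a) = 4.904×10¹² × (4.389×10⁻⁷ − 3.110×10⁻⁷) = 6.269×10⁵ m²/s².
v = 791.8 m/s.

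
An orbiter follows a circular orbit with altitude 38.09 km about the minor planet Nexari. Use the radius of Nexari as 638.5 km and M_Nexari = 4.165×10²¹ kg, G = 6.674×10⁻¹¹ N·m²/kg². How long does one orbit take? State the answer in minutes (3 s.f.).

T ≈ 111 minutes

μ = GM = 6.674×10⁻¹¹ × 4.165×10²¹ = 2.780×10¹¹ m³/s².
r = 638.5 + 38.09 = 676.59 km = 6.7659×10⁵ m.
Kepler's third law: T = 2π√(r³/μ) = 2π√((6.766×10⁵)³ / 2.780×10¹¹).
r³/μ = 1.114×10⁶ s², so T = 2π × 1.056×10³ = 6.632×10³ s.
Converting: 6.632×10³ s ÷ 60.00 = 110.5 minutes.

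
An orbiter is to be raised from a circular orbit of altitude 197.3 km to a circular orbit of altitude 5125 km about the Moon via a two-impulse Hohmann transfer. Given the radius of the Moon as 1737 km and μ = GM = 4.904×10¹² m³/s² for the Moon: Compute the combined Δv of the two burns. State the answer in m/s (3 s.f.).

r₁ = 1737 + 197.3 = 1934.3 km = 1.9343×10⁶ m.
r₂ = 1737 + 5125 = 6862.0 km = 6.8620×10⁶ m.
Transfer ellipse a_t = (r₁ + r₂)/2 = 4.398×10⁶ m.
At r₁: circular v_c1 = √(μ/r₁) = 1592 m/s; transfer-perilune v_p = √[μ(2/r₁ − 1/a_t)] = 1989 m/s.
Δv₁ = v_p − v_c1 = 396.6 m/s.
At r₂: circular v_c2 = √(μ/r₂) = 845.4 m/s; transfer-apolune v_a = √[μ(2/r₂ − 1/a_t)] = 560.6 m/s.
Δv₂ = v_c2 − v_a = 284.7 m/s.
Total Δv = Δv₁ + Δv₂ = 681.3 m/s.

Δv_total ≈ 681 m/s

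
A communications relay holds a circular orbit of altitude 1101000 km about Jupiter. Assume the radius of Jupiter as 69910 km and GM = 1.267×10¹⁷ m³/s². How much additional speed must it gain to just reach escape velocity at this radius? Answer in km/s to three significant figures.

r = 69910 + 1101000 = 1170900 km = 1.1709×10⁹ m.
Circular speed v_c = √(μ/r) = 10400 m/s.
Escape speed v_esc = √(2μ/r) = √2 × v_c = 14710 m/s.
Δv = v_esc − v_c = 4309 m/s = 4.309 km/s.

Δv ≈ 4.31 km/s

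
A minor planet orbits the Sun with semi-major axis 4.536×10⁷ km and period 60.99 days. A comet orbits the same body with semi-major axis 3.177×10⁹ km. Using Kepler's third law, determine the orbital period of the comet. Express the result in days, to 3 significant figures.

T₂ ≈ 35700 days

Kepler's third law: T² ∝ a³, so T₂ = T₁ (a₂/a₁)^(3/2).
a₂/a₁ = 70.04, (a₂/a₁)^(3/2) = 586.2.
T₂ = 60.99 × 586.2 = 35750 days.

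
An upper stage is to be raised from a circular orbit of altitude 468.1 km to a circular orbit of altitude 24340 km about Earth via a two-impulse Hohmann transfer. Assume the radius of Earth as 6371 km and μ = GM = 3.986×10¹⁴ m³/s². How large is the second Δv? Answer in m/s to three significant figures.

Δv ≈ 1430 m/s

r₁ = 6371 + 468.1 = 6839.1 km = 6.8391×10⁶ m.
r₂ = 6371 + 24340 = 30711 km = 3.0711×10⁷ m.
Transfer ellipse a_t = (r₁ + r₂)/2 = 1.878×10⁷ m.
At r₁: circular v_c1 = √(μ/r₁) = 7634 m/s; transfer-perigee v_p = √[μ(2/r₁ − 1/a_t)] = 9764 m/s.
At r₂: circular v_c2 = √(μ/r₂) = 3603 m/s; transfer-apogee v_a = √[μ(2/r₂ − 1/a_t)] = 2174 m/s.
Δv₂ = v_c2 − v_a = 1428 m/s.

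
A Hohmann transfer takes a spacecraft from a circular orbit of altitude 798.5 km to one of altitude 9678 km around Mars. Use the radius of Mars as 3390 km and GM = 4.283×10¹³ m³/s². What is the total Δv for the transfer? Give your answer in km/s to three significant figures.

r₁ = 3390 + 798.5 = 4188.5 km = 4.1885×10⁶ m.
r₂ = 3390 + 9678 = 13068 km = 1.3068×10⁷ m.
Transfer ellipse a_t = (r₁ + r₂)/2 = 8.628×10⁶ m.
At r₁: circular v_c1 = √(μ/r₁) = 3198 m/s; transfer-periapsis v_p = √[μ(2/r₁ − 1/a_t)] = 3935 m/s.
Δv₁ = v_p − v_c1 = 737.6 m/s.
At r₂: circular v_c2 = √(μ/r₂) = 1810 m/s; transfer-apoapsis v_a = √[μ(2/r₂ − 1/a_t)] = 1261 m/s.
Δv₂ = v_c2 − v_a = 549.0 m/s.
Total Δv = Δv₁ + Δv₂ = 1287 m/s = 1.287 km/s.

Δv_total ≈ 1.29 km/s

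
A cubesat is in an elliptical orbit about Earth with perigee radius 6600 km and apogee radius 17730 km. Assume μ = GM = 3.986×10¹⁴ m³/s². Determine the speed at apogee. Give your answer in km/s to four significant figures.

Semi-major axis a = (r_p + r_a)/2 = 12165 km = 1.216×10⁷ m.
Vis-viva: v² = μ(2/r − 1/a) = 3.986×10¹⁴ × (1.128×10⁻⁷ − 8.220×10⁻⁸) = 1.220×10⁷ m²/s².
v = 3492 m/s = 3.492 km/s.

v ≈ 3.492 km/s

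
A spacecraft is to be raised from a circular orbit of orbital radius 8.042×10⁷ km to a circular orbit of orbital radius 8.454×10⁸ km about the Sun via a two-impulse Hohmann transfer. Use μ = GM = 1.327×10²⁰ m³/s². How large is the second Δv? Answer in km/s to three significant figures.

r₁ = 8.042×10⁷ km = 8.042×10¹⁰ m.
r₂ = 8.454×10⁸ km = 8.454×10¹¹ m.
Transfer ellipse a_t = (r₁ + r₂)/2 = 4.629×10¹¹ m.
At r₁: circular v_c1 = √(μ/r₁) = 40620 m/s; transfer-perihelion v_p = √[μ(2/r₁ − 1/a_t)] = 54900 m/s.
At r₂: circular v_c2 = √(μ/r₂) = 12530 m/s; transfer-aphelion v_a = √[μ(2/r₂ − 1/a_t)] = 5222 m/s.
Δv₂ = v_c2 − v_a = 7307 m/s.
= 7.307 km/s.

Δv ≈ 7.31 km/s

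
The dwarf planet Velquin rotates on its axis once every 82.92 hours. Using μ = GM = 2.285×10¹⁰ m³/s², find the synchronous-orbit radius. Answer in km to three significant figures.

T = 82.92 hours = 2.985×10⁵ s.
A synchronous orbit has period T, so by Kepler's third law a = (μT²/4π²)^(1/3).
μT²/4π² = 2.285×10¹⁰ × (2.985×10⁵)² / 39.48 = 5.158×10¹⁹ m³.
a = 3.722×10⁶ m = 3722.3 km.

r_sync ≈ 3720 km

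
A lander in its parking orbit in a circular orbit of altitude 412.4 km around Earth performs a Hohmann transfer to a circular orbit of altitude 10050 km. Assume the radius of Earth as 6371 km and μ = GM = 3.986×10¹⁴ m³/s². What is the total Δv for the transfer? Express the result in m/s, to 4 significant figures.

Δv_total ≈ 2614 m/s

r₁ = 6371 + 412.4 = 6783.4 km = 6.7834×10⁶ m.
r₂ = 6371 + 10050 = 16421 km = 1.6421×10⁷ m.
Transfer ellipse a_t = (r₁ + r₂)/2 = 1.160×10⁷ m.
At r₁: circular v_c1 = √(μ/r₁) = 7666 m/s; transfer-perigee v_p = √[μ(2/r₁ − 1/a_t)] = 9120 m/s.
Δv₁ = v_p − v_c1 = 1454 m/s.
At r₂: circular v_c2 = √(μ/r₂) = 4927 m/s; transfer-apogee v_a = √[μ(2/r₂ − 1/a_t)] = 3767 m/s.
Δv₂ = v_c2 − v_a = 1160 m/s.
Total Δv = Δv₁ + Δv₂ = 2614 m/s.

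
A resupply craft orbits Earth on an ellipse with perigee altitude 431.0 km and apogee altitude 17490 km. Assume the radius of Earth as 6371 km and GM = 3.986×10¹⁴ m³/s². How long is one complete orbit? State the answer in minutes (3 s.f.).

T ≈ 315 minutes

r_p = 6371 + 431.0 = 6802.0 km = 6.8020×10⁶ m.
r_a = 6371 + 17490 = 23861 km = 2.3861×10⁷ m.
Semi-major axis a = (r_p + r_a)/2 = (6802.0 + 23861)/2 = 15332 km = 1.533×10⁷ m.
By Kepler's third law T = 2π√(a³/μ) = 2π × 3.007×10³ = 1.889×10⁴ s.
= 314.9 minutes.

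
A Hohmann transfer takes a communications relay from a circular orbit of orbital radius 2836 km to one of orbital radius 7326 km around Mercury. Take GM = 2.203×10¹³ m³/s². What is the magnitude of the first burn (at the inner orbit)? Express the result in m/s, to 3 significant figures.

Δv ≈ 560 m/s

r₁ = 2836 km = 2.836×10⁶ m.
r₂ = 7326 km = 7.326×10⁶ m.
Transfer ellipse a_t = (r₁ + r₂)/2 = 5.081×10⁶ m.
At r₁: circular v_c1 = √(μ/r₁) = 2787 m/s; transfer-periherm v_p = √[μ(2/r₁ − 1/a_t)] = 3347 m/s.
Δv₁ = v_p − v_c1 = 559.6 m/s.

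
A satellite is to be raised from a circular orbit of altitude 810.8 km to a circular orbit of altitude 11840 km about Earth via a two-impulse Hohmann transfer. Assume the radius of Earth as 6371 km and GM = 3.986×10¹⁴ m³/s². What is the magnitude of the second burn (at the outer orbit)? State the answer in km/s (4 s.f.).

r₁ = 6371 + 810.8 = 7181.8 km = 7.1818×10⁶ m.
r₂ = 6371 + 11840 = 18211 km = 1.8211×10⁷ m.
Transfer ellipse a_t = (r₁ + r₂)/2 = 1.270×10⁷ m.
At r₁: circular v_c1 = √(μ/r₁) = 7450 m/s; transfer-perigee v_p = √[μ(2/r₁ − 1/a_t)] = 8922 m/s.
At r₂: circular v_c2 = √(μ/r₂) = 4678 m/s; transfer-apogee v_a = √[μ(2/r₂ − 1/a_t)] = 3519 m/s.
Δv₂ = v_c2 − v_a = 1160 m/s.
= 1.160 km/s.

Δv ≈ 1.160 km/s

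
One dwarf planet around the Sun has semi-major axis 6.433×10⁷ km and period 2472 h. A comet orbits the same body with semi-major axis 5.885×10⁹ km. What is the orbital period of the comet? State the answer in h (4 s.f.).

Kepler's third law: T² ∝ a³, so T₂ = T₁ (a₂/a₁)^(3/2).
a₂/a₁ = 91.48, (a₂/a₁)^(3/2) = 875.0.
T₂ = 2472 × 875.0 = 2.163×10⁶ h.

T₂ ≈ 2.163×10⁶ h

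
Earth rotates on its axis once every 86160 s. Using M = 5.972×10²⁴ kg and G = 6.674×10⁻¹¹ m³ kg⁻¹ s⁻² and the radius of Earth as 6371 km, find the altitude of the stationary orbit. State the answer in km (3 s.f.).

μ = GM = 6.674×10⁻¹¹ × 5.972×10²⁴ = 3.986×10¹⁴ m³/s².
A synchronous orbit has period T, so by Kepler's third law a = (μT²/4π²)^(1/3).
μT²/4π² = 3.986×10¹⁴ × (8.616×10⁴)² / 39.48 = 7.495×10²² m³.
a = 4.216×10⁷ m = 42162 km.
Altitude h = a − R = 42162 − 6371 = 35791 km.

h_sync ≈ 35800 km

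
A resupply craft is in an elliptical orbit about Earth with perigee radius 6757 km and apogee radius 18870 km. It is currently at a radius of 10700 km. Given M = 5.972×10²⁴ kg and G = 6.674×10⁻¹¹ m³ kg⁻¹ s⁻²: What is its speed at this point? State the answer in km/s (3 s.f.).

v ≈ 6.59 km/s

μ = GM = 6.674×10⁻¹¹ × 5.972×10²⁴ = 3.986×10¹⁴ m³/s².
Semi-major axis a = (r_p + r_a)/2 = 12814 km = 1.281×10⁷ m.
Vis-viva: v² = μ(2/r − 1/a) = 3.986×10¹⁴ × (1.869×10⁻⁷ − 7.804×10⁻⁸) = 4.339×10⁷ m²/s².
v = 6587 m/s = 6.587 km/s.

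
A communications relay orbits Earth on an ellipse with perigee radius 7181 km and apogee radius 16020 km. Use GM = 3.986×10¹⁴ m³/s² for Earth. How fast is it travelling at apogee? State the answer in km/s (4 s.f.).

v ≈ 3.925 km/s

Semi-major axis a = (r_p + r_a)/2 = 11600 km = 1.160×10⁷ m.
Vis-viva: v² = μ(2/r − 1/a) = 3.986×10¹⁴ × (1.248×10⁻⁷ − 8.620×10⁻⁸) = 1.540×10⁷ m²/s².
v = 3925 m/s = 3.925 km/s.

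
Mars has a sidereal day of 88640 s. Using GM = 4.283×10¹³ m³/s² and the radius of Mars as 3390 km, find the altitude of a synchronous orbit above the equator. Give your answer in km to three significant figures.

A synchronous orbit has period T, so by Kepler's third law a = (μT²/4π²)^(1/3).
μT²/4π² = 4.283×10¹³ × (8.864×10⁴)² / 39.48 = 8.524×10²¹ m³.
a = 2.043×10⁷ m = 20428 km.
Altitude h = a − R = 20428 − 3390 = 17038 km.

h_sync ≈ 17000 km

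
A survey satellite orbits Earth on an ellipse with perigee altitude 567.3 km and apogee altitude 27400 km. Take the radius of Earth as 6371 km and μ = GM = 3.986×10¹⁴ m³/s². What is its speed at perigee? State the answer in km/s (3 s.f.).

v ≈ 9.76 km/s

r_p = 6371 + 567.3 = 6938.3 km = 6.9383×10⁶ m.
r_a = 6371 + 27400 = 33771 km = 3.3771×10⁷ m.
Semi-major axis a = (r_p + r_a)/2 = 20355 km = 2.035×10⁷ m.
Vis-viva: v² = μ(2/r − 1/a) = 3.986×10¹⁴ × (2.883×10⁻⁷ − 4.913×10⁻⁸) = 9.532×10⁷ m²/s².
v = 9763 m/s = 9.763 km/s.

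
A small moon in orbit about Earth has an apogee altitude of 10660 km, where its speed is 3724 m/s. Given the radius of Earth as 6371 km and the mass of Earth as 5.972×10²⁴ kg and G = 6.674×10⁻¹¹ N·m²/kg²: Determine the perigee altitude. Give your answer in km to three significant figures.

μ = GM = 6.674×10⁻¹¹ × 5.972×10²⁴ = 3.986×10¹⁴ m³/s².
r_a = 6371 + 10660 = 17031 km = 1.703×10⁷ m.
Specific energy ε = v²/2 − μ/r = -1.647×10⁷ J/kg, so a = −μ/(2ε) = 1.210×10⁷ m.
The apsides satisfy r_p + r_a = 2a, so the perigee radius is 2a − r_a = 7.171×10⁶ m = 7170.9 km.
Perigee altitude = 7170.9 − 6371 = 799.88 km.

perigee altitude ≈ 800 km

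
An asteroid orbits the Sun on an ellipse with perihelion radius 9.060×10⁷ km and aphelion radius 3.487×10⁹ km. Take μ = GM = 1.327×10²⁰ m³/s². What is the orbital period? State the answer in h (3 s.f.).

Semi-major axis a = (r_p + r_a)/2 = (9.0600×10⁷ + 3.4870×10⁹)/2 = 1.7888×10⁹ km = 1.789×10¹² m.
By Kepler's third law T = 2π√(a³/μ) = 2π × 2.077×10⁸ = 1.305×10⁹ s.
= 3.625×10⁵ h.

T ≈ 362000 h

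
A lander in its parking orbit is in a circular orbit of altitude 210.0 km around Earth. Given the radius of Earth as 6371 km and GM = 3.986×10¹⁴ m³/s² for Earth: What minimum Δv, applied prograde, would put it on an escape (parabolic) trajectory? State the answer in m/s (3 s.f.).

r = 6371 + 210.0 = 6581.0 km = 6.5810×10⁶ m.
Circular speed v_c = √(μ/r) = 7783 m/s.
Escape speed v_esc = √(2μ/r) = √2 × v_c = 11010 m/s.
Δv = v_esc − v_c = 3224 m/s.

Δv ≈ 3220 m/s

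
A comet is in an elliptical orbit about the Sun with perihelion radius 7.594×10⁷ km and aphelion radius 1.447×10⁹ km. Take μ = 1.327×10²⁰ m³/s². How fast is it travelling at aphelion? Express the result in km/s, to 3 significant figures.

v ≈ 3.02 km/s

Semi-major axis a = (r_p + r_a)/2 = 7.6147×10⁸ km = 7.615×10¹¹ m.
Vis-viva: v² = μ(2/r − 1/a) = 1.327×10²⁰ × (1.382×10⁻¹² − 1.313×10⁻¹²) = 9.146×10⁶ m²/s².
v = 3024 m/s = 3.024 km/s.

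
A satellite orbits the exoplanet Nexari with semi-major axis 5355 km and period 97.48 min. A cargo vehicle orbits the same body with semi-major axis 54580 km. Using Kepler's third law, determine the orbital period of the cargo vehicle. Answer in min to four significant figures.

T₂ ≈ 3172 min

Kepler's third law: T² ∝ a³, so T₂ = T₁ (a₂/a₁)^(3/2).
a₂/a₁ = 10.19, (a₂/a₁)^(3/2) = 32.54.
T₂ = 97.48 × 32.54 = 3172 min.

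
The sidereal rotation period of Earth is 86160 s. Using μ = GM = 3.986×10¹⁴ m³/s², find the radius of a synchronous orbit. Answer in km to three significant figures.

r_sync ≈ 42200 km

A synchronous orbit has period T, so by Kepler's third law a = (μT²/4π²)^(1/3).
μT²/4π² = 3.986×10¹⁴ × (8.616×10⁴)² / 39.48 = 7.495×10²² m³.
a = 4.216×10⁷ m = 42163 km.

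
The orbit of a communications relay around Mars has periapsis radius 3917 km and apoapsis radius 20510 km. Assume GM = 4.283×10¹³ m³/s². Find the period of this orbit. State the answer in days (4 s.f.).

Semi-major axis a = (r_p + r_a)/2 = (3917.0 + 20510)/2 = 12214 km = 1.221×10⁷ m.
By Kepler's third law T = 2π√(a³/μ) = 2π × 6.522×10³ = 4.098×10⁴ s.
= 0.4743 days.

T ≈ 0.4743 days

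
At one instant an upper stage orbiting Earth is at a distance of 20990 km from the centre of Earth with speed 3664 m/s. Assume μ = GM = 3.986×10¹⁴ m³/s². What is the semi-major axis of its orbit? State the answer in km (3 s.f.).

r = 2.099×10⁷ m.
Vis-viva rearranged: 1/a = 2/r − v²/μ = 9.528×10⁻⁸ − 3.368×10⁻⁸ = 6.160×10⁻⁸ m⁻¹.
a = 1.623×10⁷ m = 16233 km.

a ≈ 16200 km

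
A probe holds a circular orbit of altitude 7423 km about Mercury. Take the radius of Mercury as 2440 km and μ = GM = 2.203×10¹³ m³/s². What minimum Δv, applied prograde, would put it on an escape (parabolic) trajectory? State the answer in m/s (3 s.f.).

r = 2440 + 7423 = 9863.0 km = 9.8630×10⁶ m.
Circular speed v_c = √(μ/r) = 1495 m/s.
Escape speed v_esc = √(2μ/r) = √2 × v_c = 2114 m/s.
Δv = v_esc − v_c = 619.1 m/s.

Δv ≈ 619 m/s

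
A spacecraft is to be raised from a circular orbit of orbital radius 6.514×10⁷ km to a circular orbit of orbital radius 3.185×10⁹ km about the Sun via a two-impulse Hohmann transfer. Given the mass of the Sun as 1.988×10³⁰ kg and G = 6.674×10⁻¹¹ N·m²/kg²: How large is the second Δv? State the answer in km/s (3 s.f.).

Δv ≈ 5.16 km/s

μ = GM = 6.674×10⁻¹¹ × 1.988×10³⁰ = 1.327×10²⁰ m³/s².
r₁ = 6.514×10⁷ km = 6.514×10¹⁰ m.
r₂ = 3.185×10⁹ km = 3.185×10¹² m.
Transfer ellipse a_t = (r₁ + r₂)/2 = 1.625×10¹² m.
At r₁: circular v_c1 = √(μ/r₁) = 45130 m/s; transfer-perihelion v_p = √[μ(2/r₁ − 1/a_t)] = 63180 m/s.
At r₂: circular v_c2 = √(μ/r₂) = 6454 m/s; transfer-aphelion v_a = √[μ(2/r₂ − 1/a_t)] = 1292 m/s.
Δv₂ = v_c2 − v_a = 5162 m/s.
= 5.162 km/s.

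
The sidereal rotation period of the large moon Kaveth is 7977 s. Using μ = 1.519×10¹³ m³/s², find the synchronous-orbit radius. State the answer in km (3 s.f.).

A synchronous orbit has period T, so by Kepler's third law a = (μT²/4π²)^(1/3).
μT²/4π² = 1.519×10¹³ × (7.977×10³)² / 39.48 = 2.448×10¹⁹ m³.
a = 2.904×10⁶ m = 2903.7 km.

r_sync ≈ 2900 km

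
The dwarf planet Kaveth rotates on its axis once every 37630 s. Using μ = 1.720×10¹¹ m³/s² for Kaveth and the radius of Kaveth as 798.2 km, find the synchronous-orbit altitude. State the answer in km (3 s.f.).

h_sync ≈ 1040 km

A synchronous orbit has period T, so by Kepler's third law a = (μT²/4π²)^(1/3).
μT²/4π² = 1.720×10¹¹ × (3.763×10⁴)² / 39.48 = 6.169×10¹⁸ m³.
a = 1.834×10⁶ m = 1834.1 km.
Altitude h = a − R = 1834.1 − 798.2 = 1035.9 km.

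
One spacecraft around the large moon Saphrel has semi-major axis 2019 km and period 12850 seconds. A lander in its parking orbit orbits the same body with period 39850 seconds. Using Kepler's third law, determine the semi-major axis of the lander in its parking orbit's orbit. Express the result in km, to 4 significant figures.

Kepler's third law: a³ ∝ T², so a₂ = a₁ (T₂/T₁)^(2/3).
T₂/T₁ = 3.101, (T₂/T₁)^(2/3) = 2.127.
a₂ = 2019 × 2.127 = 4294 km.

a₂ ≈ 4294 km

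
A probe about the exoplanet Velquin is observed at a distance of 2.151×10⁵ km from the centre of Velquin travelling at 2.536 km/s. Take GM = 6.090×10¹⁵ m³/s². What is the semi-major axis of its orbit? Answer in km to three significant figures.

a ≈ 1.21×10⁵ km

r = 2.151×10⁸ m.
Specific orbital energy ε = v²/2 − μ/r = (2536)²/2 − 6.090×10¹⁵/2.151×10⁸ = -2.510×10⁷ J/kg.
Since ε = −μ/(2a), a = −μ/(2ε) = 1.213×10⁸ m = 1.2133×10⁵ km.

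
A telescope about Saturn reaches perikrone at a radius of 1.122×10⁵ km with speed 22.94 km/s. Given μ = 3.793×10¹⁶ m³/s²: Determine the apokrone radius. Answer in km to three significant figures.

r_p = 1.122×10⁸ m.
Specific energy ε = v²/2 − μ/r = -7.494×10⁷ J/kg, so a = −μ/(2ε) = 2.531×10⁸ m.
The apsides satisfy r_p + r_a = 2a, so the apokrone radius is 2a − r_p = 3.940×10⁸ m = 3.9397×10⁵ km.

apokrone radius ≈ 3.94×10⁵ km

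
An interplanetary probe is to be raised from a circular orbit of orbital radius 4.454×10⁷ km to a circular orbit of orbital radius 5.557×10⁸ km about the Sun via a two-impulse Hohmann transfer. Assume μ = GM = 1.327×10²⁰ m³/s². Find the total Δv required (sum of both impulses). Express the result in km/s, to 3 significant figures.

r₁ = 4.454×10⁷ km = 4.454×10¹⁰ m.
r₂ = 5.557×10⁸ km = 5.557×10¹¹ m.
Transfer ellipse a_t = (r₁ + r₂)/2 = 3.001×10¹¹ m.
At r₁: circular v_c1 = √(μ/r₁) = 54580 m/s; transfer-perihelion v_p = √[μ(2/r₁ − 1/a_t)] = 74270 m/s.
Δv₁ = v_p − v_c1 = 19690 m/s.
At r₂: circular v_c2 = √(μ/r₂) = 15450 m/s; transfer-aphelion v_a = √[μ(2/r₂ − 1/a_t)] = 5953 m/s.
Δv₂ = v_c2 − v_a = 9500 m/s.
Total Δv = Δv₁ + Δv₂ = 29190 m/s = 29.19 km/s.

Δv_total ≈ 29.2 km/s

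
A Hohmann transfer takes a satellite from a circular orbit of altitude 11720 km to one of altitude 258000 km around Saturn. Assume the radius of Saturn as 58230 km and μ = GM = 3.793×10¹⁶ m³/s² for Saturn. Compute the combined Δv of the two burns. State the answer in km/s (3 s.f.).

r₁ = 58230 + 11720 = 69950 km = 6.9950×10⁷ m.
r₂ = 58230 + 258000 = 316230 km = 3.1623×10⁸ m.
Transfer ellipse a_t = (r₁ + r₂)/2 = 1.931×10⁸ m.
At r₁: circular v_c1 = √(μ/r₁) = 23290 m/s; transfer-perikrone v_p = √[μ(2/r₁ − 1/a_t)] = 29800 m/s.
Δv₁ = v_p − v_c1 = 6514 m/s.
At r₂: circular v_c2 = √(μ/r₂) = 10950 m/s; transfer-apokrone v_a = √[μ(2/r₂ − 1/a_t)] = 6592 m/s.
Δv₂ = v_c2 − v_a = 4360 m/s.
Total Δv = Δv₁ + Δv₂ = 10870 m/s = 10.87 km/s.

Δv_total ≈ 10.9 km/s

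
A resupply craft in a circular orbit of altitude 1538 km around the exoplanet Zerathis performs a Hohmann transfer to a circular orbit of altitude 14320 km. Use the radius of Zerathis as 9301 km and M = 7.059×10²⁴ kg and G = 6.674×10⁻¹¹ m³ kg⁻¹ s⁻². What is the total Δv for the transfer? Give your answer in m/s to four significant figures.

μ = GM = 6.674×10⁻¹¹ × 7.059×10²⁴ = 4.711×10¹⁴ m³/s².
r₁ = 9301 + 1538 = 10839 km = 1.0839×10⁷ m.
r₂ = 9301 + 14320 = 23621 km = 2.3621×10⁷ m.
Transfer ellipse a_t = (r₁ + r₂)/2 = 1.723×10⁷ m.
At r₁: circular v_c1 = √(μ/r₁) = 6593 m/s; transfer-periapsis v_p = √[μ(2/r₁ − 1/a_t)] = 7719 m/s.
Δv₁ = v_p − v_c1 = 1126 m/s.
At r₂: circular v_c2 = √(μ/r₂) = 4466 m/s; transfer-apoapsis v_a = √[μ(2/r₂ − 1/a_t)] = 3542 m/s.
Δv₂ = v_c2 − v_a = 923.8 m/s.
Total Δv = Δv₁ + Δv₂ = 2050 m/s.

Δv_total ≈ 2050 m/s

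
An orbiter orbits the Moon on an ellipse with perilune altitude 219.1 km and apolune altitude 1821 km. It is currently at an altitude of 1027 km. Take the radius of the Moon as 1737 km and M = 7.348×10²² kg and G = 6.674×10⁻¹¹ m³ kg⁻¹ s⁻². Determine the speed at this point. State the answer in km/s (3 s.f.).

μ = GM = 6.674×10⁻¹¹ × 7.348×10²² = 4.904×10¹² m³/s².
r_p = 1737 + 219.1 = 1956.1 km = 1.9561×10⁶ m.
r_a = 1737 + 1821 = 3558.0 km = 3.5580×10⁶ m.
r = 1737 + 1027 = 2764.0 km = 2.764×10⁶ m.
Semi-major axis a = (r_p + r_a)/2 = 2757.1 km = 2.757×10⁶ m.
Vis-viva: v² = μ(2/r − 1/a) = 4.904×10¹² × (7.236×10⁻⁷ − 3.627×10⁻⁷) = 1.770×10⁶ m²/s².
v = 1330 m/s = 1.330 km/s.

v ≈ 1.33 km/s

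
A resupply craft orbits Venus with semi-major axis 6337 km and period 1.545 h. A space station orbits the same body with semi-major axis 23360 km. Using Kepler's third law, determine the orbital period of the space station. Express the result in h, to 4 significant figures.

Kepler's third law: T² ∝ a³, so T₂ = T₁ (a₂/a₁)^(3/2).
a₂/a₁ = 3.686, (a₂/a₁)^(3/2) = 7.078.
T₂ = 1.545 × 7.078 = 10.93 h.

T₂ ≈ 10.93 h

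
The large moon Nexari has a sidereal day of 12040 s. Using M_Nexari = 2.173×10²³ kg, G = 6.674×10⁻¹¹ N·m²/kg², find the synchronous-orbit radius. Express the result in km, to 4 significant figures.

r_sync ≈ 3762 km

μ = GM = 6.674×10⁻¹¹ × 2.173×10²³ = 1.450×10¹³ m³/s².
A synchronous orbit has period T, so by Kepler's third law a = (μT²/4π²)^(1/3).
μT²/4π² = 1.450×10¹³ × (1.204×10⁴)² / 39.48 = 5.325×10¹⁹ m³.
a = 3.762×10⁶ m = 3762.2 km.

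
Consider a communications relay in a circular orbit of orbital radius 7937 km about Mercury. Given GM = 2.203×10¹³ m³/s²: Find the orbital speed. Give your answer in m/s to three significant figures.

r = 7937 km = 7.937×10⁶ m.
For a circular orbit v = √(μ/r) = √(2.203×10¹³ / 7.937×10⁶) = √(2.776×10⁶) = 1666 m/s.

v ≈ 1670 m/s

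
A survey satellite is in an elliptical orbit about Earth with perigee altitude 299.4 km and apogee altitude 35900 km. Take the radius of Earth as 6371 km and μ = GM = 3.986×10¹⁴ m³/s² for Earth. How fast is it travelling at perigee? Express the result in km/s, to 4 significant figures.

v ≈ 10.16 km/s

r_p = 6371 + 299.4 = 6670.4 km = 6.6704×10⁶ m.
r_a = 6371 + 35900 = 42271 km = 4.2271×10⁷ m.
Semi-major axis a = (r_p + r_a)/2 = 24471 km = 2.447×10⁷ m.
Vis-viva: v² = μ(2/r − 1/a) = 3.986×10¹⁴ × (2.998×10⁻⁷ − 4.087×10⁻⁸) = 1.032×10⁸ m²/s².
v = 10160 m/s = 10.16 km/s.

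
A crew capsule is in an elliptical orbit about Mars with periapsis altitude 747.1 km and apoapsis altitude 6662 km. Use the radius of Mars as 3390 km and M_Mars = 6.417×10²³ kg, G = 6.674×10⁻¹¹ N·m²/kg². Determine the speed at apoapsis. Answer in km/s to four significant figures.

μ = GM = 6.674×10⁻¹¹ × 6.417×10²³ = 4.283×10¹³ m³/s².
r_p = 3390 + 747.1 = 4137.1 km = 4.1371×10⁶ m.
r_a = 3390 + 6662 = 10052 km = 1.0052×10⁷ m.
Semi-major axis a = (r_p + r_a)/2 = 7094.6 km = 7.095×10⁶ m.
Vis-viva: v² = μ(2/r − 1/a) = 4.283×10¹³ × (1.990×10⁻⁷ − 1.410×10⁻⁷) = 2.484×10⁶ m²/s².
v = 1576 m/s = 1.576 km/s.

v ≈ 1.576 km/s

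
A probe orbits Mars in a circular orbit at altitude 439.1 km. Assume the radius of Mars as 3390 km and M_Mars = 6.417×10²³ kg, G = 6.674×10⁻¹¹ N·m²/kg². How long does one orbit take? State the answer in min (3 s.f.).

μ = GM = 6.674×10⁻¹¹ × 6.417×10²³ = 4.283×10¹³ m³/s².
r = 3390 + 439.1 = 3829.1 km = 3.8291×10⁶ m.
Kepler's third law: T = 2π√(r³/μ) = 2π√((3.829×10⁶)³ / 4.283×10¹³).
r³/μ = 1.311×10⁶ s², so T = 2π × 1.145×10³ = 7.194×10³ s.
Converting: 7.194×10³ s ÷ 60.00 = 119.9 min.

T ≈ 120 min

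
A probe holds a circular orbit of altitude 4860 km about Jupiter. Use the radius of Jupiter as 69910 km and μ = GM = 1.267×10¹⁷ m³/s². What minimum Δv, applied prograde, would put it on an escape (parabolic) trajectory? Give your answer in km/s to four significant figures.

r = 69910 + 4860 = 74770 km = 7.4770×10⁷ m.
Circular speed v_c = √(μ/r) = 41160 m/s.
Escape speed v_esc = √(2μ/r) = √2 × v_c = 58220 m/s.
Δv = v_esc − v_c = 17050 m/s = 17.05 km/s.

Δv ≈ 17.05 km/s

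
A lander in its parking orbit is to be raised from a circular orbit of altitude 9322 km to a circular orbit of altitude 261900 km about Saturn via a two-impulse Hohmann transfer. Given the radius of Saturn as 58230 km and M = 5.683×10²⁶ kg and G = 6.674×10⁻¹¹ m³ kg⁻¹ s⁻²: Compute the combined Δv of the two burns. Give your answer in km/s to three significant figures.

Δv_total ≈ 11.2 km/s

μ = GM = 6.674×10⁻¹¹ × 5.683×10²⁶ = 3.793×10¹⁶ m³/s².
r₁ = 58230 + 9322 = 67552 km = 6.7552×10⁷ m.
r₂ = 58230 + 261900 = 320130 km = 3.2013×10⁸ m.
Transfer ellipse a_t = (r₁ + r₂)/2 = 1.938×10⁸ m.
At r₁: circular v_c1 = √(μ/r₁) = 23700 m/s; transfer-perikrone v_p = √[μ(2/r₁ − 1/a_t)] = 30450 m/s.
Δv₁ = v_p − v_c1 = 6756 m/s.
At r₂: circular v_c2 = √(μ/r₂) = 10880 m/s; transfer-apokrone v_a = √[μ(2/r₂ − 1/a_t)] = 6426 m/s.
Δv₂ = v_c2 − v_a = 4459 m/s.
Total Δv = Δv₁ + Δv₂ = 11210 m/s = 11.21 km/s.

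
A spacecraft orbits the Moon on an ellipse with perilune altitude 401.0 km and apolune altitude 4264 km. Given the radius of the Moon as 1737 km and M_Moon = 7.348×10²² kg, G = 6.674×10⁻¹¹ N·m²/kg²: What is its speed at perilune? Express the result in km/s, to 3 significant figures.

v ≈ 1.84 km/s

μ = GM = 6.674×10⁻¹¹ × 7.348×10²² = 4.904×10¹² m³/s².
r_p = 1737 + 401.0 = 2138.0 km = 2.1380×10⁶ m.
r_a = 1737 + 4264 = 6001.0 km = 6.0010×10⁶ m.
Semi-major axis a = (r_p + r_a)/2 = 4069.5 km = 4.070×10⁶ m.
Vis-viva: v² = μ(2/r − 1/a) = 4.904×10¹² × (9.355×10⁻⁷ − 2.457×10⁻⁷) = 3.382×10⁶ m²/s².
v = 1839 m/s = 1.839 km/s.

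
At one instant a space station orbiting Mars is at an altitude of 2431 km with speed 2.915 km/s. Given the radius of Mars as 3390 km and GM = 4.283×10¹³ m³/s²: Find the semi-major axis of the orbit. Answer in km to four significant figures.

r = 3390 + 2431 = 5821.0 km = 5.821×10⁶ m.
Specific orbital energy ε = v²/2 − μ/r = (2915)²/2 − 4.283×10¹³/5.821×10⁶ = -3.109×10⁶ J/kg.
Since ε = −μ/(2a), a = −μ/(2ε) = 6.888×10⁶ m = 6887.6 km.

a ≈ 6888 km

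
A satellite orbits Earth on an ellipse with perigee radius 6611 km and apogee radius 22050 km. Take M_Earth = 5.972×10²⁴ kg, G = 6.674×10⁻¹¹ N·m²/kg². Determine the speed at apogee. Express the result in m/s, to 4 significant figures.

μ = GM = 6.674×10⁻¹¹ × 5.972×10²⁴ = 3.986×10¹⁴ m³/s².
Semi-major axis a = (r_p + r_a)/2 = 14330 km = 1.433×10⁷ m.
Vis-viva: v² = μ(2/r − 1/a) = 3.986×10¹⁴ × (9.070×10⁻⁸ − 6.978×10⁻⁸) = 8.339×10⁶ m²/s².
v = 2888 m/s.

v ≈ 2888 m/s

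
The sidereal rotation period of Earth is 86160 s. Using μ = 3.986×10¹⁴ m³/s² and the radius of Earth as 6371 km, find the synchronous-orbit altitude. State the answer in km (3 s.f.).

h_sync ≈ 35800 km

A synchronous orbit has period T, so by Kepler's third law a = (μT²/4π²)^(1/3).
μT²/4π² = 3.986×10¹⁴ × (8.616×10⁴)² / 39.48 = 7.495×10²² m³.
a = 4.216×10⁷ m = 42163 km.
Altitude h = a − R = 42163 − 6371 = 35792 km.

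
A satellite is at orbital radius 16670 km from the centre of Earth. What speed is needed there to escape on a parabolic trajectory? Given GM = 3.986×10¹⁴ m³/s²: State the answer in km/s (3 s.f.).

r = 16670 km = 1.667×10⁷ m.
Escape speed v_esc = √(2μ/r) = √(2 × 3.986×10¹⁴ / 1.667×10⁷) = √(4.782×10⁷) = 6915 m/s.
= 6.915 km/s.

v_esc ≈ 6.92 km/s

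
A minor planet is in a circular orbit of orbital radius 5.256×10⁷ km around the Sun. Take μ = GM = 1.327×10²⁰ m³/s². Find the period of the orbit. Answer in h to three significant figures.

T ≈ 1830 h

r = 5.256×10⁷ km = 5.256×10¹⁰ m.
Kepler's third law: T = 2π√(r³/μ) = 2π√((5.256×10¹⁰)³ / 1.327×10²⁰).
r³/μ = 1.094×10¹² s², so T = 2π × 1.046×10⁶ = 6.572×10⁶ s.
Converting: 6.572×10⁶ s ÷ 3600 = 1826 h.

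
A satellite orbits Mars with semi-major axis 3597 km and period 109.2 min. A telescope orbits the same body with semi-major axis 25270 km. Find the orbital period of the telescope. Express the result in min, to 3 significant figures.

T₂ ≈ 2030 min

Kepler's third law: T² ∝ a³, so T₂ = T₁ (a₂/a₁)^(3/2).
a₂/a₁ = 7.025, (a₂/a₁)^(3/2) = 18.62.
T₂ = 109.2 × 18.62 = 2033 min.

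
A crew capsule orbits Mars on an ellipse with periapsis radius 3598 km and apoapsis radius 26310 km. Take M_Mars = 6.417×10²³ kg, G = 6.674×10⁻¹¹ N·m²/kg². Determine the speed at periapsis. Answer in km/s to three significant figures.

μ = GM = 6.674×10⁻¹¹ × 6.417×10²³ = 4.283×10¹³ m³/s².
Semi-major axis a = (r_p + r_a)/2 = 14954 km = 1.495×10⁷ m.
Vis-viva: v² = μ(2/r − 1/a) = 4.283×10¹³ × (5.559×10⁻⁷ − 6.687×10⁻⁸) = 2.094×10⁷ m²/s².
v = 4576 m/s = 4.576 km/s.

v ≈ 4.58 km/s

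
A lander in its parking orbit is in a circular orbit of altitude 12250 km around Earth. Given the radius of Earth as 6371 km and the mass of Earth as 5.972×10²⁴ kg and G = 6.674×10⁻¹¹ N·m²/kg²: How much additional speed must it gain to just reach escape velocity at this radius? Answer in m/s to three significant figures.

Δv ≈ 1920 m/s

μ = GM = 6.674×10⁻¹¹ × 5.972×10²⁴ = 3.986×10¹⁴ m³/s².
r = 6371 + 12250 = 18621 km = 1.8621×10⁷ m.
Circular speed v_c = √(μ/r) = 4626 m/s.
Escape speed v_esc = √(2μ/r) = √2 × v_c = 6543 m/s.
Δv = v_esc − v_c = 1916 m/s.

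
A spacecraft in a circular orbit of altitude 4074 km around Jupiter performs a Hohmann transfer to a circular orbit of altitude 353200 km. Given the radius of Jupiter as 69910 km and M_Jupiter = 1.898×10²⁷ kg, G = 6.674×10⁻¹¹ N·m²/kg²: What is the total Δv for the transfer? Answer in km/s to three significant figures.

μ = GM = 6.674×10⁻¹¹ × 1.898×10²⁷ = 1.267×10¹⁷ m³/s².
r₁ = 69910 + 4074 = 73984 km = 7.3984×10⁷ m.
r₂ = 69910 + 353200 = 423110 km = 4.2311×10⁸ m.
Transfer ellipse a_t = (r₁ + r₂)/2 = 2.485×10⁸ m.
At r₁: circular v_c1 = √(μ/r₁) = 41380 m/s; transfer-perijove v_p = √[μ(2/r₁ − 1/a_t)] = 53990 m/s.
Δv₁ = v_p − v_c1 = 12610 m/s.
At r₂: circular v_c2 = √(μ/r₂) = 17300 m/s; transfer-apojove v_a = √[μ(2/r₂ − 1/a_t)] = 9440 m/s.
Δv₂ = v_c2 − v_a = 7863 m/s.
Total Δv = Δv₁ + Δv₂ = 20470 m/s = 20.47 km/s.

Δv_total ≈ 20.5 km/s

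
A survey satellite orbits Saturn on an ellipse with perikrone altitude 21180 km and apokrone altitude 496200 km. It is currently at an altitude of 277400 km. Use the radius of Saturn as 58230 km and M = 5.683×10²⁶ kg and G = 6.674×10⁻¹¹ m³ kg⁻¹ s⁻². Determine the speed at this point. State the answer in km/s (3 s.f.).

μ = GM = 6.674×10⁻¹¹ × 5.683×10²⁶ = 3.793×10¹⁶ m³/s².
r_p = 58230 + 21180 = 79410 km = 7.9410×10⁷ m.
r_a = 58230 + 496200 = 554430 km = 5.5443×10⁸ m.
r = 58230 + 277400 = 3.3563×10⁵ km = 3.356×10⁸ m.
Semi-major axis a = (r_p + r_a)/2 = 3.1692×10⁵ km = 3.169×10⁸ m.
Vis-viva: v² = μ(2/r − 1/a) = 3.793×10¹⁶ × (5.959×10⁻⁹ − 3.155×10⁻⁹) = 1.063×10⁸ m²/s².
v = 10310 m/s = 10.31 km/s.

v ≈ 10.3 km/s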